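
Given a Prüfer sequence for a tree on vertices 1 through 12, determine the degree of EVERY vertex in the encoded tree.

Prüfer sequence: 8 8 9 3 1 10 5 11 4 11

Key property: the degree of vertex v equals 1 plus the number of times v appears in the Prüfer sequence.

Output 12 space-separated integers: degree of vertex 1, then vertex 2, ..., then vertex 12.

p_1 = 8: count[8] becomes 1
p_2 = 8: count[8] becomes 2
p_3 = 9: count[9] becomes 1
p_4 = 3: count[3] becomes 1
p_5 = 1: count[1] becomes 1
p_6 = 10: count[10] becomes 1
p_7 = 5: count[5] becomes 1
p_8 = 11: count[11] becomes 1
p_9 = 4: count[4] becomes 1
p_10 = 11: count[11] becomes 2
Degrees (1 + count): deg[1]=1+1=2, deg[2]=1+0=1, deg[3]=1+1=2, deg[4]=1+1=2, deg[5]=1+1=2, deg[6]=1+0=1, deg[7]=1+0=1, deg[8]=1+2=3, deg[9]=1+1=2, deg[10]=1+1=2, deg[11]=1+2=3, deg[12]=1+0=1

Answer: 2 1 2 2 2 1 1 3 2 2 3 1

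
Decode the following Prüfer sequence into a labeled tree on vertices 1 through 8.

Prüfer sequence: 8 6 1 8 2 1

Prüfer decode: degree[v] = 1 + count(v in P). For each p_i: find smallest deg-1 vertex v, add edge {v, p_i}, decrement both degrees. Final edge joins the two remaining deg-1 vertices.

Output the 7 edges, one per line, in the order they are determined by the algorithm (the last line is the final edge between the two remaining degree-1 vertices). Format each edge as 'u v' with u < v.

Answer: 3 8
4 6
1 5
6 8
2 7
1 2
1 8

Derivation:
Initial degrees: {1:3, 2:2, 3:1, 4:1, 5:1, 6:2, 7:1, 8:3}
Step 1: smallest deg-1 vertex = 3, p_1 = 8. Add edge {3,8}. Now deg[3]=0, deg[8]=2.
Step 2: smallest deg-1 vertex = 4, p_2 = 6. Add edge {4,6}. Now deg[4]=0, deg[6]=1.
Step 3: smallest deg-1 vertex = 5, p_3 = 1. Add edge {1,5}. Now deg[5]=0, deg[1]=2.
Step 4: smallest deg-1 vertex = 6, p_4 = 8. Add edge {6,8}. Now deg[6]=0, deg[8]=1.
Step 5: smallest deg-1 vertex = 7, p_5 = 2. Add edge {2,7}. Now deg[7]=0, deg[2]=1.
Step 6: smallest deg-1 vertex = 2, p_6 = 1. Add edge {1,2}. Now deg[2]=0, deg[1]=1.
Final: two remaining deg-1 vertices are 1, 8. Add edge {1,8}.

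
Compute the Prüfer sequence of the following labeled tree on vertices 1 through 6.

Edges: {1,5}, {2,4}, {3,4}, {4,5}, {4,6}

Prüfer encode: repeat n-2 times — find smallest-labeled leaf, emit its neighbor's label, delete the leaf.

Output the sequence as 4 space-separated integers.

Step 1: leaves = {1,2,3,6}. Remove smallest leaf 1, emit neighbor 5.
Step 2: leaves = {2,3,5,6}. Remove smallest leaf 2, emit neighbor 4.
Step 3: leaves = {3,5,6}. Remove smallest leaf 3, emit neighbor 4.
Step 4: leaves = {5,6}. Remove smallest leaf 5, emit neighbor 4.
Done: 2 vertices remain (4, 6). Sequence = [5 4 4 4]

Answer: 5 4 4 4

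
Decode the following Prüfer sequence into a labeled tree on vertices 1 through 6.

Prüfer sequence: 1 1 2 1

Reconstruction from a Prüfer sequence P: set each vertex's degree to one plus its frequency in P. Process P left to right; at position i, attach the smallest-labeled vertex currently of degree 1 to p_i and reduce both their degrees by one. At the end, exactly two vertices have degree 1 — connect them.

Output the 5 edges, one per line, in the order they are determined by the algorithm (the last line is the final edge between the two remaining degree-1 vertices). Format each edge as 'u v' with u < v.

Answer: 1 3
1 4
2 5
1 2
1 6

Derivation:
Initial degrees: {1:4, 2:2, 3:1, 4:1, 5:1, 6:1}
Step 1: smallest deg-1 vertex = 3, p_1 = 1. Add edge {1,3}. Now deg[3]=0, deg[1]=3.
Step 2: smallest deg-1 vertex = 4, p_2 = 1. Add edge {1,4}. Now deg[4]=0, deg[1]=2.
Step 3: smallest deg-1 vertex = 5, p_3 = 2. Add edge {2,5}. Now deg[5]=0, deg[2]=1.
Step 4: smallest deg-1 vertex = 2, p_4 = 1. Add edge {1,2}. Now deg[2]=0, deg[1]=1.
Final: two remaining deg-1 vertices are 1, 6. Add edge {1,6}.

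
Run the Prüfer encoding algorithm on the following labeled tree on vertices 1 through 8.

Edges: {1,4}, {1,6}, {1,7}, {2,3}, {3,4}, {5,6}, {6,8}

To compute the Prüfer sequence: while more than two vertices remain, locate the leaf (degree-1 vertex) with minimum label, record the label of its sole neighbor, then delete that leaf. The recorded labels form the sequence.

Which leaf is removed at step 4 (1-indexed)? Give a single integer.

Step 1: current leaves = {2,5,7,8}. Remove leaf 2 (neighbor: 3).
Step 2: current leaves = {3,5,7,8}. Remove leaf 3 (neighbor: 4).
Step 3: current leaves = {4,5,7,8}. Remove leaf 4 (neighbor: 1).
Step 4: current leaves = {5,7,8}. Remove leaf 5 (neighbor: 6).

Answer: 5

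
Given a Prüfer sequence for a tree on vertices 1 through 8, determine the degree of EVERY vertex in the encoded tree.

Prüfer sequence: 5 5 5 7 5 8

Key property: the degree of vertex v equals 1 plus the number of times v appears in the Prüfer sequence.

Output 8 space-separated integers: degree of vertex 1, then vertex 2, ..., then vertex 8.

p_1 = 5: count[5] becomes 1
p_2 = 5: count[5] becomes 2
p_3 = 5: count[5] becomes 3
p_4 = 7: count[7] becomes 1
p_5 = 5: count[5] becomes 4
p_6 = 8: count[8] becomes 1
Degrees (1 + count): deg[1]=1+0=1, deg[2]=1+0=1, deg[3]=1+0=1, deg[4]=1+0=1, deg[5]=1+4=5, deg[6]=1+0=1, deg[7]=1+1=2, deg[8]=1+1=2

Answer: 1 1 1 1 5 1 2 2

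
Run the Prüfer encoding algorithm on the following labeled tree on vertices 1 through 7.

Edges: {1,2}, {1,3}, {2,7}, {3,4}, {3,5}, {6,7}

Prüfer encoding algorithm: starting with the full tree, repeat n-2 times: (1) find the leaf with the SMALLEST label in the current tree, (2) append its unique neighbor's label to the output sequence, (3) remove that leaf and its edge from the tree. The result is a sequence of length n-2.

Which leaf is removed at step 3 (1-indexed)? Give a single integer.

Step 1: current leaves = {4,5,6}. Remove leaf 4 (neighbor: 3).
Step 2: current leaves = {5,6}. Remove leaf 5 (neighbor: 3).
Step 3: current leaves = {3,6}. Remove leaf 3 (neighbor: 1).

Answer: 3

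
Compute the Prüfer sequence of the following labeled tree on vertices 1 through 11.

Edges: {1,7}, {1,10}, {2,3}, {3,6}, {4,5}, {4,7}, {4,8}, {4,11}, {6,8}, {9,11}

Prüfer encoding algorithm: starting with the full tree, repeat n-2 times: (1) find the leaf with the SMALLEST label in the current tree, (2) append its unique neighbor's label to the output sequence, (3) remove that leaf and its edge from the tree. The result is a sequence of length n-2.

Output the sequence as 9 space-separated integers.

Answer: 3 6 4 8 4 11 1 7 4

Derivation:
Step 1: leaves = {2,5,9,10}. Remove smallest leaf 2, emit neighbor 3.
Step 2: leaves = {3,5,9,10}. Remove smallest leaf 3, emit neighbor 6.
Step 3: leaves = {5,6,9,10}. Remove smallest leaf 5, emit neighbor 4.
Step 4: leaves = {6,9,10}. Remove smallest leaf 6, emit neighbor 8.
Step 5: leaves = {8,9,10}. Remove smallest leaf 8, emit neighbor 4.
Step 6: leaves = {9,10}. Remove smallest leaf 9, emit neighbor 11.
Step 7: leaves = {10,11}. Remove smallest leaf 10, emit neighbor 1.
Step 8: leaves = {1,11}. Remove smallest leaf 1, emit neighbor 7.
Step 9: leaves = {7,11}. Remove smallest leaf 7, emit neighbor 4.
Done: 2 vertices remain (4, 11). Sequence = [3 6 4 8 4 11 1 7 4]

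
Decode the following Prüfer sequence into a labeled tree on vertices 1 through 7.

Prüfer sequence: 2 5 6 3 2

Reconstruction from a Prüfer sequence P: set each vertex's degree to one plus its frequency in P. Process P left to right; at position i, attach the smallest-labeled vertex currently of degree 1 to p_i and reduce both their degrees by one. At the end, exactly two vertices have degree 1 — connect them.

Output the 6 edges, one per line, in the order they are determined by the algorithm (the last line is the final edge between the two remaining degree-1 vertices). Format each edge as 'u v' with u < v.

Initial degrees: {1:1, 2:3, 3:2, 4:1, 5:2, 6:2, 7:1}
Step 1: smallest deg-1 vertex = 1, p_1 = 2. Add edge {1,2}. Now deg[1]=0, deg[2]=2.
Step 2: smallest deg-1 vertex = 4, p_2 = 5. Add edge {4,5}. Now deg[4]=0, deg[5]=1.
Step 3: smallest deg-1 vertex = 5, p_3 = 6. Add edge {5,6}. Now deg[5]=0, deg[6]=1.
Step 4: smallest deg-1 vertex = 6, p_4 = 3. Add edge {3,6}. Now deg[6]=0, deg[3]=1.
Step 5: smallest deg-1 vertex = 3, p_5 = 2. Add edge {2,3}. Now deg[3]=0, deg[2]=1.
Final: two remaining deg-1 vertices are 2, 7. Add edge {2,7}.

Answer: 1 2
4 5
5 6
3 6
2 3
2 7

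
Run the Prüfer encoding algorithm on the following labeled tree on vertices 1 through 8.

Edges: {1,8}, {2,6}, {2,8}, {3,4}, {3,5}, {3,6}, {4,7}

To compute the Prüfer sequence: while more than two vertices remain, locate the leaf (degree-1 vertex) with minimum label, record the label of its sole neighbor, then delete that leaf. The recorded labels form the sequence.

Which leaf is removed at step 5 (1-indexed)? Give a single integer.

Answer: 3

Derivation:
Step 1: current leaves = {1,5,7}. Remove leaf 1 (neighbor: 8).
Step 2: current leaves = {5,7,8}. Remove leaf 5 (neighbor: 3).
Step 3: current leaves = {7,8}. Remove leaf 7 (neighbor: 4).
Step 4: current leaves = {4,8}. Remove leaf 4 (neighbor: 3).
Step 5: current leaves = {3,8}. Remove leaf 3 (neighbor: 6).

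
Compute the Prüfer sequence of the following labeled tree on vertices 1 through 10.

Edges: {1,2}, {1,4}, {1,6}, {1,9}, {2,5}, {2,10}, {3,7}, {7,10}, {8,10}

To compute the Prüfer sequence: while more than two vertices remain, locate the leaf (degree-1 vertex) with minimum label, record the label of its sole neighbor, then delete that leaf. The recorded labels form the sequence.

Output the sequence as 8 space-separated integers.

Step 1: leaves = {3,4,5,6,8,9}. Remove smallest leaf 3, emit neighbor 7.
Step 2: leaves = {4,5,6,7,8,9}. Remove smallest leaf 4, emit neighbor 1.
Step 3: leaves = {5,6,7,8,9}. Remove smallest leaf 5, emit neighbor 2.
Step 4: leaves = {6,7,8,9}. Remove smallest leaf 6, emit neighbor 1.
Step 5: leaves = {7,8,9}. Remove smallest leaf 7, emit neighbor 10.
Step 6: leaves = {8,9}. Remove smallest leaf 8, emit neighbor 10.
Step 7: leaves = {9,10}. Remove smallest leaf 9, emit neighbor 1.
Step 8: leaves = {1,10}. Remove smallest leaf 1, emit neighbor 2.
Done: 2 vertices remain (2, 10). Sequence = [7 1 2 1 10 10 1 2]

Answer: 7 1 2 1 10 10 1 2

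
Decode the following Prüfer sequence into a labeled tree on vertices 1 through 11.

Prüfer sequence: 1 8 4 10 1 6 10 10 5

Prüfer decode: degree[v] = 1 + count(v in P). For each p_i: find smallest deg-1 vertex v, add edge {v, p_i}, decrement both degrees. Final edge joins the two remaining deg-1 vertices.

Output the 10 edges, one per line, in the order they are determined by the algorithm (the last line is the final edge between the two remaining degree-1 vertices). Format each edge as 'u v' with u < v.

Answer: 1 2
3 8
4 7
4 10
1 8
1 6
6 10
9 10
5 10
5 11

Derivation:
Initial degrees: {1:3, 2:1, 3:1, 4:2, 5:2, 6:2, 7:1, 8:2, 9:1, 10:4, 11:1}
Step 1: smallest deg-1 vertex = 2, p_1 = 1. Add edge {1,2}. Now deg[2]=0, deg[1]=2.
Step 2: smallest deg-1 vertex = 3, p_2 = 8. Add edge {3,8}. Now deg[3]=0, deg[8]=1.
Step 3: smallest deg-1 vertex = 7, p_3 = 4. Add edge {4,7}. Now deg[7]=0, deg[4]=1.
Step 4: smallest deg-1 vertex = 4, p_4 = 10. Add edge {4,10}. Now deg[4]=0, deg[10]=3.
Step 5: smallest deg-1 vertex = 8, p_5 = 1. Add edge {1,8}. Now deg[8]=0, deg[1]=1.
Step 6: smallest deg-1 vertex = 1, p_6 = 6. Add edge {1,6}. Now deg[1]=0, deg[6]=1.
Step 7: smallest deg-1 vertex = 6, p_7 = 10. Add edge {6,10}. Now deg[6]=0, deg[10]=2.
Step 8: smallest deg-1 vertex = 9, p_8 = 10. Add edge {9,10}. Now deg[9]=0, deg[10]=1.
Step 9: smallest deg-1 vertex = 10, p_9 = 5. Add edge {5,10}. Now deg[10]=0, deg[5]=1.
Final: two remaining deg-1 vertices are 5, 11. Add edge {5,11}.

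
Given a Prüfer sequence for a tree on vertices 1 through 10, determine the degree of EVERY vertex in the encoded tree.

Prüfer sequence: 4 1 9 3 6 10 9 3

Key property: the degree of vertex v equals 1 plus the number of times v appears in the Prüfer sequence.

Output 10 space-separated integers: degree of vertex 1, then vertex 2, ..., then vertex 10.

p_1 = 4: count[4] becomes 1
p_2 = 1: count[1] becomes 1
p_3 = 9: count[9] becomes 1
p_4 = 3: count[3] becomes 1
p_5 = 6: count[6] becomes 1
p_6 = 10: count[10] becomes 1
p_7 = 9: count[9] becomes 2
p_8 = 3: count[3] becomes 2
Degrees (1 + count): deg[1]=1+1=2, deg[2]=1+0=1, deg[3]=1+2=3, deg[4]=1+1=2, deg[5]=1+0=1, deg[6]=1+1=2, deg[7]=1+0=1, deg[8]=1+0=1, deg[9]=1+2=3, deg[10]=1+1=2

Answer: 2 1 3 2 1 2 1 1 3 2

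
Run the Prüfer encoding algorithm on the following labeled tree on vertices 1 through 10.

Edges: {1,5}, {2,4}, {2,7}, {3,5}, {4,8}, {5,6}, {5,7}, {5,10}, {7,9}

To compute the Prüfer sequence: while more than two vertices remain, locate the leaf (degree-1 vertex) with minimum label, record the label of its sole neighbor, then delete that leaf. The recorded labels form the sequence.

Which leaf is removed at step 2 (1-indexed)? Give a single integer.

Answer: 3

Derivation:
Step 1: current leaves = {1,3,6,8,9,10}. Remove leaf 1 (neighbor: 5).
Step 2: current leaves = {3,6,8,9,10}. Remove leaf 3 (neighbor: 5).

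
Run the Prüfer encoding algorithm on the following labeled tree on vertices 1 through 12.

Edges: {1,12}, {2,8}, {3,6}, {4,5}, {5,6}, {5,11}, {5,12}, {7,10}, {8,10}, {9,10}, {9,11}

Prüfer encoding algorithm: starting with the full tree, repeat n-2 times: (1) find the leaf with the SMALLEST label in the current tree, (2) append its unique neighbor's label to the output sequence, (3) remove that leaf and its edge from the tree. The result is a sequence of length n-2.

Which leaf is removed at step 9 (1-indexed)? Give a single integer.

Step 1: current leaves = {1,2,3,4,7}. Remove leaf 1 (neighbor: 12).
Step 2: current leaves = {2,3,4,7,12}. Remove leaf 2 (neighbor: 8).
Step 3: current leaves = {3,4,7,8,12}. Remove leaf 3 (neighbor: 6).
Step 4: current leaves = {4,6,7,8,12}. Remove leaf 4 (neighbor: 5).
Step 5: current leaves = {6,7,8,12}. Remove leaf 6 (neighbor: 5).
Step 6: current leaves = {7,8,12}. Remove leaf 7 (neighbor: 10).
Step 7: current leaves = {8,12}. Remove leaf 8 (neighbor: 10).
Step 8: current leaves = {10,12}. Remove leaf 10 (neighbor: 9).
Step 9: current leaves = {9,12}. Remove leaf 9 (neighbor: 11).

Answer: 9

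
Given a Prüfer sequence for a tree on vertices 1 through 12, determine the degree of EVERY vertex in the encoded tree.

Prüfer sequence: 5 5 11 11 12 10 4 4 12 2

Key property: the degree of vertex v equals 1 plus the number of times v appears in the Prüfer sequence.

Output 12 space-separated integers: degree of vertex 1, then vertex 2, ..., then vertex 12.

p_1 = 5: count[5] becomes 1
p_2 = 5: count[5] becomes 2
p_3 = 11: count[11] becomes 1
p_4 = 11: count[11] becomes 2
p_5 = 12: count[12] becomes 1
p_6 = 10: count[10] becomes 1
p_7 = 4: count[4] becomes 1
p_8 = 4: count[4] becomes 2
p_9 = 12: count[12] becomes 2
p_10 = 2: count[2] becomes 1
Degrees (1 + count): deg[1]=1+0=1, deg[2]=1+1=2, deg[3]=1+0=1, deg[4]=1+2=3, deg[5]=1+2=3, deg[6]=1+0=1, deg[7]=1+0=1, deg[8]=1+0=1, deg[9]=1+0=1, deg[10]=1+1=2, deg[11]=1+2=3, deg[12]=1+2=3

Answer: 1 2 1 3 3 1 1 1 1 2 3 3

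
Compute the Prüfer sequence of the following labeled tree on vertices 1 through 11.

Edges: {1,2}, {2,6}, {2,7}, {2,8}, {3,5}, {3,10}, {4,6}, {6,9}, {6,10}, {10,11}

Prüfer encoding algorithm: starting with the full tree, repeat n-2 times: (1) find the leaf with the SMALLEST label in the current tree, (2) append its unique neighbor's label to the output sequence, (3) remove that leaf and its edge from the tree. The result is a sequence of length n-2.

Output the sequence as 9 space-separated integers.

Answer: 2 6 3 10 2 2 6 6 10

Derivation:
Step 1: leaves = {1,4,5,7,8,9,11}. Remove smallest leaf 1, emit neighbor 2.
Step 2: leaves = {4,5,7,8,9,11}. Remove smallest leaf 4, emit neighbor 6.
Step 3: leaves = {5,7,8,9,11}. Remove smallest leaf 5, emit neighbor 3.
Step 4: leaves = {3,7,8,9,11}. Remove smallest leaf 3, emit neighbor 10.
Step 5: leaves = {7,8,9,11}. Remove smallest leaf 7, emit neighbor 2.
Step 6: leaves = {8,9,11}. Remove smallest leaf 8, emit neighbor 2.
Step 7: leaves = {2,9,11}. Remove smallest leaf 2, emit neighbor 6.
Step 8: leaves = {9,11}. Remove smallest leaf 9, emit neighbor 6.
Step 9: leaves = {6,11}. Remove smallest leaf 6, emit neighbor 10.
Done: 2 vertices remain (10, 11). Sequence = [2 6 3 10 2 2 6 6 10]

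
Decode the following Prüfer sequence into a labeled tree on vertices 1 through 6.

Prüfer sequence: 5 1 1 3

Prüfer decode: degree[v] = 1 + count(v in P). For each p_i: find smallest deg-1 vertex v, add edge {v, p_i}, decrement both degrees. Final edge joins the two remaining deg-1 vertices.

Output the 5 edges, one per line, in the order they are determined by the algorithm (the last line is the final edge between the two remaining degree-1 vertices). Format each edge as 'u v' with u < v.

Initial degrees: {1:3, 2:1, 3:2, 4:1, 5:2, 6:1}
Step 1: smallest deg-1 vertex = 2, p_1 = 5. Add edge {2,5}. Now deg[2]=0, deg[5]=1.
Step 2: smallest deg-1 vertex = 4, p_2 = 1. Add edge {1,4}. Now deg[4]=0, deg[1]=2.
Step 3: smallest deg-1 vertex = 5, p_3 = 1. Add edge {1,5}. Now deg[5]=0, deg[1]=1.
Step 4: smallest deg-1 vertex = 1, p_4 = 3. Add edge {1,3}. Now deg[1]=0, deg[3]=1.
Final: two remaining deg-1 vertices are 3, 6. Add edge {3,6}.

Answer: 2 5
1 4
1 5
1 3
3 6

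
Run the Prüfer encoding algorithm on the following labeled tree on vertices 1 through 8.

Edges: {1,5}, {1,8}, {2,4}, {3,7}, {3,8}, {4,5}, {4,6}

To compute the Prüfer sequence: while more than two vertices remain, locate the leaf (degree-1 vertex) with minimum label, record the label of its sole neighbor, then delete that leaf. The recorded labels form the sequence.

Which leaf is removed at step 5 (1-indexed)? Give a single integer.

Answer: 1

Derivation:
Step 1: current leaves = {2,6,7}. Remove leaf 2 (neighbor: 4).
Step 2: current leaves = {6,7}. Remove leaf 6 (neighbor: 4).
Step 3: current leaves = {4,7}. Remove leaf 4 (neighbor: 5).
Step 4: current leaves = {5,7}. Remove leaf 5 (neighbor: 1).
Step 5: current leaves = {1,7}. Remove leaf 1 (neighbor: 8).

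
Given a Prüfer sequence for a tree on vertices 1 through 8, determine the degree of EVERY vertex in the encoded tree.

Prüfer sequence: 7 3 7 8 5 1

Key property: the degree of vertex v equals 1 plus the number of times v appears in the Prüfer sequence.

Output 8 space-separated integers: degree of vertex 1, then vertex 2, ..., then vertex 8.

p_1 = 7: count[7] becomes 1
p_2 = 3: count[3] becomes 1
p_3 = 7: count[7] becomes 2
p_4 = 8: count[8] becomes 1
p_5 = 5: count[5] becomes 1
p_6 = 1: count[1] becomes 1
Degrees (1 + count): deg[1]=1+1=2, deg[2]=1+0=1, deg[3]=1+1=2, deg[4]=1+0=1, deg[5]=1+1=2, deg[6]=1+0=1, deg[7]=1+2=3, deg[8]=1+1=2

Answer: 2 1 2 1 2 1 3 2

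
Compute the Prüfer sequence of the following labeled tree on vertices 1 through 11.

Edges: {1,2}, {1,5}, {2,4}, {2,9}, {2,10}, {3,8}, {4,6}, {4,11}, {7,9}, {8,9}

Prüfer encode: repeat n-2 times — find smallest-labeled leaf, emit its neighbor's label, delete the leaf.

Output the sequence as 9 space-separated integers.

Answer: 8 1 2 4 9 9 2 2 4

Derivation:
Step 1: leaves = {3,5,6,7,10,11}. Remove smallest leaf 3, emit neighbor 8.
Step 2: leaves = {5,6,7,8,10,11}. Remove smallest leaf 5, emit neighbor 1.
Step 3: leaves = {1,6,7,8,10,11}. Remove smallest leaf 1, emit neighbor 2.
Step 4: leaves = {6,7,8,10,11}. Remove smallest leaf 6, emit neighbor 4.
Step 5: leaves = {7,8,10,11}. Remove smallest leaf 7, emit neighbor 9.
Step 6: leaves = {8,10,11}. Remove smallest leaf 8, emit neighbor 9.
Step 7: leaves = {9,10,11}. Remove smallest leaf 9, emit neighbor 2.
Step 8: leaves = {10,11}. Remove smallest leaf 10, emit neighbor 2.
Step 9: leaves = {2,11}. Remove smallest leaf 2, emit neighbor 4.
Done: 2 vertices remain (4, 11). Sequence = [8 1 2 4 9 9 2 2 4]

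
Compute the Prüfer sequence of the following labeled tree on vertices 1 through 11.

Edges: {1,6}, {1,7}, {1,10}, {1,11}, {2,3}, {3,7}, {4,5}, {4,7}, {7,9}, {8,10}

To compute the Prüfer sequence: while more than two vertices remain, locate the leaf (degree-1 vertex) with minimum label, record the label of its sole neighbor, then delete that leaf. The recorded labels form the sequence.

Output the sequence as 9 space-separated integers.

Answer: 3 7 4 7 1 10 7 1 1

Derivation:
Step 1: leaves = {2,5,6,8,9,11}. Remove smallest leaf 2, emit neighbor 3.
Step 2: leaves = {3,5,6,8,9,11}. Remove smallest leaf 3, emit neighbor 7.
Step 3: leaves = {5,6,8,9,11}. Remove smallest leaf 5, emit neighbor 4.
Step 4: leaves = {4,6,8,9,11}. Remove smallest leaf 4, emit neighbor 7.
Step 5: leaves = {6,8,9,11}. Remove smallest leaf 6, emit neighbor 1.
Step 6: leaves = {8,9,11}. Remove smallest leaf 8, emit neighbor 10.
Step 7: leaves = {9,10,11}. Remove smallest leaf 9, emit neighbor 7.
Step 8: leaves = {7,10,11}. Remove smallest leaf 7, emit neighbor 1.
Step 9: leaves = {10,11}. Remove smallest leaf 10, emit neighbor 1.
Done: 2 vertices remain (1, 11). Sequence = [3 7 4 7 1 10 7 1 1]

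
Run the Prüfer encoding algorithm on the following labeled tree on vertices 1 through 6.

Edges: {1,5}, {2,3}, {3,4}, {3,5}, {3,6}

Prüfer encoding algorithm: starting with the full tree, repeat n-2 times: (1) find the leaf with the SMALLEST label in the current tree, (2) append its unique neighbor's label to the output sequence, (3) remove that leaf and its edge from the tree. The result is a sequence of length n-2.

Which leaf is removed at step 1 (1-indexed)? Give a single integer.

Answer: 1

Derivation:
Step 1: current leaves = {1,2,4,6}. Remove leaf 1 (neighbor: 5).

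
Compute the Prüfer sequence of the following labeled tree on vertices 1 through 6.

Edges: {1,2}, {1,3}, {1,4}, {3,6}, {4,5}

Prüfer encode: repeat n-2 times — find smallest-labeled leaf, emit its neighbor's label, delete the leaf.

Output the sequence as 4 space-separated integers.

Answer: 1 4 1 3

Derivation:
Step 1: leaves = {2,5,6}. Remove smallest leaf 2, emit neighbor 1.
Step 2: leaves = {5,6}. Remove smallest leaf 5, emit neighbor 4.
Step 3: leaves = {4,6}. Remove smallest leaf 4, emit neighbor 1.
Step 4: leaves = {1,6}. Remove smallest leaf 1, emit neighbor 3.
Done: 2 vertices remain (3, 6). Sequence = [1 4 1 3]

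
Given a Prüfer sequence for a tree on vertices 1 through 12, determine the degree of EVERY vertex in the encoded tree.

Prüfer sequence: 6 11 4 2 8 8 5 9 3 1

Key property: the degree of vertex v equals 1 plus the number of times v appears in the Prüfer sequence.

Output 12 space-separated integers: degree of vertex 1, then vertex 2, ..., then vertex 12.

p_1 = 6: count[6] becomes 1
p_2 = 11: count[11] becomes 1
p_3 = 4: count[4] becomes 1
p_4 = 2: count[2] becomes 1
p_5 = 8: count[8] becomes 1
p_6 = 8: count[8] becomes 2
p_7 = 5: count[5] becomes 1
p_8 = 9: count[9] becomes 1
p_9 = 3: count[3] becomes 1
p_10 = 1: count[1] becomes 1
Degrees (1 + count): deg[1]=1+1=2, deg[2]=1+1=2, deg[3]=1+1=2, deg[4]=1+1=2, deg[5]=1+1=2, deg[6]=1+1=2, deg[7]=1+0=1, deg[8]=1+2=3, deg[9]=1+1=2, deg[10]=1+0=1, deg[11]=1+1=2, deg[12]=1+0=1

Answer: 2 2 2 2 2 2 1 3 2 1 2 1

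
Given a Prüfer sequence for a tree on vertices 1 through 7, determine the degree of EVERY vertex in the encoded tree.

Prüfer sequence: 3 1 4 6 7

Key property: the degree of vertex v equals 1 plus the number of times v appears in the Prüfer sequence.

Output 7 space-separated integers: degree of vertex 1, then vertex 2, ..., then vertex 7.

p_1 = 3: count[3] becomes 1
p_2 = 1: count[1] becomes 1
p_3 = 4: count[4] becomes 1
p_4 = 6: count[6] becomes 1
p_5 = 7: count[7] becomes 1
Degrees (1 + count): deg[1]=1+1=2, deg[2]=1+0=1, deg[3]=1+1=2, deg[4]=1+1=2, deg[5]=1+0=1, deg[6]=1+1=2, deg[7]=1+1=2

Answer: 2 1 2 2 1 2 2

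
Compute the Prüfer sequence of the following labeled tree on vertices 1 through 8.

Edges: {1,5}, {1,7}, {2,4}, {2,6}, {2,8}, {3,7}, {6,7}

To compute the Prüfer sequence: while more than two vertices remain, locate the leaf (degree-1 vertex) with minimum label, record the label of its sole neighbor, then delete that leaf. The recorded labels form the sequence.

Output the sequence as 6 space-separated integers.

Answer: 7 2 1 7 6 2

Derivation:
Step 1: leaves = {3,4,5,8}. Remove smallest leaf 3, emit neighbor 7.
Step 2: leaves = {4,5,8}. Remove smallest leaf 4, emit neighbor 2.
Step 3: leaves = {5,8}. Remove smallest leaf 5, emit neighbor 1.
Step 4: leaves = {1,8}. Remove smallest leaf 1, emit neighbor 7.
Step 5: leaves = {7,8}. Remove smallest leaf 7, emit neighbor 6.
Step 6: leaves = {6,8}. Remove smallest leaf 6, emit neighbor 2.
Done: 2 vertices remain (2, 8). Sequence = [7 2 1 7 6 2]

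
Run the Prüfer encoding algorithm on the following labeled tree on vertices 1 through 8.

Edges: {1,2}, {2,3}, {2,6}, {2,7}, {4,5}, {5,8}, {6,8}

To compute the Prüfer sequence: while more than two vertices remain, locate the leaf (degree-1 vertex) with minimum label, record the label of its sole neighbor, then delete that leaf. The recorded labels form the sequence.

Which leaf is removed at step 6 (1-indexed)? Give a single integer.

Step 1: current leaves = {1,3,4,7}. Remove leaf 1 (neighbor: 2).
Step 2: current leaves = {3,4,7}. Remove leaf 3 (neighbor: 2).
Step 3: current leaves = {4,7}. Remove leaf 4 (neighbor: 5).
Step 4: current leaves = {5,7}. Remove leaf 5 (neighbor: 8).
Step 5: current leaves = {7,8}. Remove leaf 7 (neighbor: 2).
Step 6: current leaves = {2,8}. Remove leaf 2 (neighbor: 6).

Answer: 2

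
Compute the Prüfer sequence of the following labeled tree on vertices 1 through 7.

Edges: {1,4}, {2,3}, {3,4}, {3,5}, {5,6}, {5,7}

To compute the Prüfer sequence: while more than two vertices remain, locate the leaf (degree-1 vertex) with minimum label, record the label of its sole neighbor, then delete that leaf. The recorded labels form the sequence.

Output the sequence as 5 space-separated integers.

Step 1: leaves = {1,2,6,7}. Remove smallest leaf 1, emit neighbor 4.
Step 2: leaves = {2,4,6,7}. Remove smallest leaf 2, emit neighbor 3.
Step 3: leaves = {4,6,7}. Remove smallest leaf 4, emit neighbor 3.
Step 4: leaves = {3,6,7}. Remove smallest leaf 3, emit neighbor 5.
Step 5: leaves = {6,7}. Remove smallest leaf 6, emit neighbor 5.
Done: 2 vertices remain (5, 7). Sequence = [4 3 3 5 5]

Answer: 4 3 3 5 5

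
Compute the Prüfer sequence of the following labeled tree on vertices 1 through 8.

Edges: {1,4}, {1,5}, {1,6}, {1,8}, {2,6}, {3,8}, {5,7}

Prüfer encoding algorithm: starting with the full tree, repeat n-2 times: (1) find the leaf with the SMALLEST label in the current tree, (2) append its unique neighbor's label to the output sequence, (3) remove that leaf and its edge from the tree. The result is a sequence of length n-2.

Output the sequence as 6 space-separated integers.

Step 1: leaves = {2,3,4,7}. Remove smallest leaf 2, emit neighbor 6.
Step 2: leaves = {3,4,6,7}. Remove smallest leaf 3, emit neighbor 8.
Step 3: leaves = {4,6,7,8}. Remove smallest leaf 4, emit neighbor 1.
Step 4: leaves = {6,7,8}. Remove smallest leaf 6, emit neighbor 1.
Step 5: leaves = {7,8}. Remove smallest leaf 7, emit neighbor 5.
Step 6: leaves = {5,8}. Remove smallest leaf 5, emit neighbor 1.
Done: 2 vertices remain (1, 8). Sequence = [6 8 1 1 5 1]

Answer: 6 8 1 1 5 1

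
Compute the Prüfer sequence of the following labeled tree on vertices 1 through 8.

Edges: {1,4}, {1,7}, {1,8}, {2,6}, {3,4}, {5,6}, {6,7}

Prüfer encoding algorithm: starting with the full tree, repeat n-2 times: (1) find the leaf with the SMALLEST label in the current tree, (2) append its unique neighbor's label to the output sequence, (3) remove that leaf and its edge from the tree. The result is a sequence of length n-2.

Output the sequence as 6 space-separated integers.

Step 1: leaves = {2,3,5,8}. Remove smallest leaf 2, emit neighbor 6.
Step 2: leaves = {3,5,8}. Remove smallest leaf 3, emit neighbor 4.
Step 3: leaves = {4,5,8}. Remove smallest leaf 4, emit neighbor 1.
Step 4: leaves = {5,8}. Remove smallest leaf 5, emit neighbor 6.
Step 5: leaves = {6,8}. Remove smallest leaf 6, emit neighbor 7.
Step 6: leaves = {7,8}. Remove smallest leaf 7, emit neighbor 1.
Done: 2 vertices remain (1, 8). Sequence = [6 4 1 6 7 1]

Answer: 6 4 1 6 7 1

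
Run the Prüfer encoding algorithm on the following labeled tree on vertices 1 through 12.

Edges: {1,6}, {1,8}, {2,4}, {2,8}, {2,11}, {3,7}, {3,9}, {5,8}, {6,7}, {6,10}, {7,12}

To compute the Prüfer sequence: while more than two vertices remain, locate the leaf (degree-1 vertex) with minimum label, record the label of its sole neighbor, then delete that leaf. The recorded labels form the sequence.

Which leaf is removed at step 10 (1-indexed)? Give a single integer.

Answer: 6

Derivation:
Step 1: current leaves = {4,5,9,10,11,12}. Remove leaf 4 (neighbor: 2).
Step 2: current leaves = {5,9,10,11,12}. Remove leaf 5 (neighbor: 8).
Step 3: current leaves = {9,10,11,12}. Remove leaf 9 (neighbor: 3).
Step 4: current leaves = {3,10,11,12}. Remove leaf 3 (neighbor: 7).
Step 5: current leaves = {10,11,12}. Remove leaf 10 (neighbor: 6).
Step 6: current leaves = {11,12}. Remove leaf 11 (neighbor: 2).
Step 7: current leaves = {2,12}. Remove leaf 2 (neighbor: 8).
Step 8: current leaves = {8,12}. Remove leaf 8 (neighbor: 1).
Step 9: current leaves = {1,12}. Remove leaf 1 (neighbor: 6).
Step 10: current leaves = {6,12}. Remove leaf 6 (neighbor: 7).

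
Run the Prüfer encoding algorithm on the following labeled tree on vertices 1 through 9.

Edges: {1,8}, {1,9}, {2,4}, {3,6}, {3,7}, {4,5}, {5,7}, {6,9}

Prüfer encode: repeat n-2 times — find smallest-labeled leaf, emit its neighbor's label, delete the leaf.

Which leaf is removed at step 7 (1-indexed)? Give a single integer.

Answer: 8

Derivation:
Step 1: current leaves = {2,8}. Remove leaf 2 (neighbor: 4).
Step 2: current leaves = {4,8}. Remove leaf 4 (neighbor: 5).
Step 3: current leaves = {5,8}. Remove leaf 5 (neighbor: 7).
Step 4: current leaves = {7,8}. Remove leaf 7 (neighbor: 3).
Step 5: current leaves = {3,8}. Remove leaf 3 (neighbor: 6).
Step 6: current leaves = {6,8}. Remove leaf 6 (neighbor: 9).
Step 7: current leaves = {8,9}. Remove leaf 8 (neighbor: 1).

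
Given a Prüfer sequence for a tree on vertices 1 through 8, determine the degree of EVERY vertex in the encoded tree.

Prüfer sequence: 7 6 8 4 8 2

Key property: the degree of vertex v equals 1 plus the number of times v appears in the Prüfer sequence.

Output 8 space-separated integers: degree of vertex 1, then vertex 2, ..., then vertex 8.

p_1 = 7: count[7] becomes 1
p_2 = 6: count[6] becomes 1
p_3 = 8: count[8] becomes 1
p_4 = 4: count[4] becomes 1
p_5 = 8: count[8] becomes 2
p_6 = 2: count[2] becomes 1
Degrees (1 + count): deg[1]=1+0=1, deg[2]=1+1=2, deg[3]=1+0=1, deg[4]=1+1=2, deg[5]=1+0=1, deg[6]=1+1=2, deg[7]=1+1=2, deg[8]=1+2=3

Answer: 1 2 1 2 1 2 2 3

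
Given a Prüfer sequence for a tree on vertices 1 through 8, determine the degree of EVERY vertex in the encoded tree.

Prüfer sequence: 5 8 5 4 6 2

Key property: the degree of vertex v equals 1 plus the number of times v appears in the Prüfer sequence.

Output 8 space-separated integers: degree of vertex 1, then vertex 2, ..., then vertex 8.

Answer: 1 2 1 2 3 2 1 2

Derivation:
p_1 = 5: count[5] becomes 1
p_2 = 8: count[8] becomes 1
p_3 = 5: count[5] becomes 2
p_4 = 4: count[4] becomes 1
p_5 = 6: count[6] becomes 1
p_6 = 2: count[2] becomes 1
Degrees (1 + count): deg[1]=1+0=1, deg[2]=1+1=2, deg[3]=1+0=1, deg[4]=1+1=2, deg[5]=1+2=3, deg[6]=1+1=2, deg[7]=1+0=1, deg[8]=1+1=2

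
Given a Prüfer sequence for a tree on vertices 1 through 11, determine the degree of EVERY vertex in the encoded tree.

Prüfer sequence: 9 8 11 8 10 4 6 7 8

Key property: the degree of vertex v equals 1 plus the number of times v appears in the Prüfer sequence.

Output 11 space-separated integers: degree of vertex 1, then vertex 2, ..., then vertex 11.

Answer: 1 1 1 2 1 2 2 4 2 2 2

Derivation:
p_1 = 9: count[9] becomes 1
p_2 = 8: count[8] becomes 1
p_3 = 11: count[11] becomes 1
p_4 = 8: count[8] becomes 2
p_5 = 10: count[10] becomes 1
p_6 = 4: count[4] becomes 1
p_7 = 6: count[6] becomes 1
p_8 = 7: count[7] becomes 1
p_9 = 8: count[8] becomes 3
Degrees (1 + count): deg[1]=1+0=1, deg[2]=1+0=1, deg[3]=1+0=1, deg[4]=1+1=2, deg[5]=1+0=1, deg[6]=1+1=2, deg[7]=1+1=2, deg[8]=1+3=4, deg[9]=1+1=2, deg[10]=1+1=2, deg[11]=1+1=2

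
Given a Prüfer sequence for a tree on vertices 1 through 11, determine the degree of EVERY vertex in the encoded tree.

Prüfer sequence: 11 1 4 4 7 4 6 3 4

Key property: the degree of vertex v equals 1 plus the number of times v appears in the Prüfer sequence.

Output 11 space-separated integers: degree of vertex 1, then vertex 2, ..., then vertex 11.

Answer: 2 1 2 5 1 2 2 1 1 1 2

Derivation:
p_1 = 11: count[11] becomes 1
p_2 = 1: count[1] becomes 1
p_3 = 4: count[4] becomes 1
p_4 = 4: count[4] becomes 2
p_5 = 7: count[7] becomes 1
p_6 = 4: count[4] becomes 3
p_7 = 6: count[6] becomes 1
p_8 = 3: count[3] becomes 1
p_9 = 4: count[4] becomes 4
Degrees (1 + count): deg[1]=1+1=2, deg[2]=1+0=1, deg[3]=1+1=2, deg[4]=1+4=5, deg[5]=1+0=1, deg[6]=1+1=2, deg[7]=1+1=2, deg[8]=1+0=1, deg[9]=1+0=1, deg[10]=1+0=1, deg[11]=1+1=2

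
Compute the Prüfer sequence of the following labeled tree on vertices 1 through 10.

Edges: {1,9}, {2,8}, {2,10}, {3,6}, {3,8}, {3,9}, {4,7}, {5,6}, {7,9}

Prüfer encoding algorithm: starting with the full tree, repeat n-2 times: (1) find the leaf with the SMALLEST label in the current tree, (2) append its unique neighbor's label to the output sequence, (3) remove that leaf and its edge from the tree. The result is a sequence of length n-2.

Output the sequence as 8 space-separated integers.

Answer: 9 7 6 3 9 3 8 2

Derivation:
Step 1: leaves = {1,4,5,10}. Remove smallest leaf 1, emit neighbor 9.
Step 2: leaves = {4,5,10}. Remove smallest leaf 4, emit neighbor 7.
Step 3: leaves = {5,7,10}. Remove smallest leaf 5, emit neighbor 6.
Step 4: leaves = {6,7,10}. Remove smallest leaf 6, emit neighbor 3.
Step 5: leaves = {7,10}. Remove smallest leaf 7, emit neighbor 9.
Step 6: leaves = {9,10}. Remove smallest leaf 9, emit neighbor 3.
Step 7: leaves = {3,10}. Remove smallest leaf 3, emit neighbor 8.
Step 8: leaves = {8,10}. Remove smallest leaf 8, emit neighbor 2.
Done: 2 vertices remain (2, 10). Sequence = [9 7 6 3 9 3 8 2]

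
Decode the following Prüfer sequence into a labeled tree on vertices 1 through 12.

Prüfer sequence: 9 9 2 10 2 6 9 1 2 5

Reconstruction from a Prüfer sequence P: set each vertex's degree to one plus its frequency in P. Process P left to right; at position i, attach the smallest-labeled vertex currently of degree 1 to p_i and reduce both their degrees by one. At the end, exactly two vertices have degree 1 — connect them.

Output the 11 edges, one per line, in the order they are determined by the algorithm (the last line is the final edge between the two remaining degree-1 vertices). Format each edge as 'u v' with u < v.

Initial degrees: {1:2, 2:4, 3:1, 4:1, 5:2, 6:2, 7:1, 8:1, 9:4, 10:2, 11:1, 12:1}
Step 1: smallest deg-1 vertex = 3, p_1 = 9. Add edge {3,9}. Now deg[3]=0, deg[9]=3.
Step 2: smallest deg-1 vertex = 4, p_2 = 9. Add edge {4,9}. Now deg[4]=0, deg[9]=2.
Step 3: smallest deg-1 vertex = 7, p_3 = 2. Add edge {2,7}. Now deg[7]=0, deg[2]=3.
Step 4: smallest deg-1 vertex = 8, p_4 = 10. Add edge {8,10}. Now deg[8]=0, deg[10]=1.
Step 5: smallest deg-1 vertex = 10, p_5 = 2. Add edge {2,10}. Now deg[10]=0, deg[2]=2.
Step 6: smallest deg-1 vertex = 11, p_6 = 6. Add edge {6,11}. Now deg[11]=0, deg[6]=1.
Step 7: smallest deg-1 vertex = 6, p_7 = 9. Add edge {6,9}. Now deg[6]=0, deg[9]=1.
Step 8: smallest deg-1 vertex = 9, p_8 = 1. Add edge {1,9}. Now deg[9]=0, deg[1]=1.
Step 9: smallest deg-1 vertex = 1, p_9 = 2. Add edge {1,2}. Now deg[1]=0, deg[2]=1.
Step 10: smallest deg-1 vertex = 2, p_10 = 5. Add edge {2,5}. Now deg[2]=0, deg[5]=1.
Final: two remaining deg-1 vertices are 5, 12. Add edge {5,12}.

Answer: 3 9
4 9
2 7
8 10
2 10
6 11
6 9
1 9
1 2
2 5
5 12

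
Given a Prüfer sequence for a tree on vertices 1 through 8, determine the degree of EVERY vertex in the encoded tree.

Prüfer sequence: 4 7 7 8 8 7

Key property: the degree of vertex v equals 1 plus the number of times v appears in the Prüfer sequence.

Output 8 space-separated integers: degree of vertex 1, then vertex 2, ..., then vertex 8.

Answer: 1 1 1 2 1 1 4 3

Derivation:
p_1 = 4: count[4] becomes 1
p_2 = 7: count[7] becomes 1
p_3 = 7: count[7] becomes 2
p_4 = 8: count[8] becomes 1
p_5 = 8: count[8] becomes 2
p_6 = 7: count[7] becomes 3
Degrees (1 + count): deg[1]=1+0=1, deg[2]=1+0=1, deg[3]=1+0=1, deg[4]=1+1=2, deg[5]=1+0=1, deg[6]=1+0=1, deg[7]=1+3=4, deg[8]=1+2=3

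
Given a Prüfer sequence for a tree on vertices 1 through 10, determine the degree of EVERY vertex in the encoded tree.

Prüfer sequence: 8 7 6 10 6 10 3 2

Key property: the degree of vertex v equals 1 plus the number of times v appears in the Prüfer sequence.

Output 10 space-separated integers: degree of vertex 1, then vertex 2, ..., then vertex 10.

p_1 = 8: count[8] becomes 1
p_2 = 7: count[7] becomes 1
p_3 = 6: count[6] becomes 1
p_4 = 10: count[10] becomes 1
p_5 = 6: count[6] becomes 2
p_6 = 10: count[10] becomes 2
p_7 = 3: count[3] becomes 1
p_8 = 2: count[2] becomes 1
Degrees (1 + count): deg[1]=1+0=1, deg[2]=1+1=2, deg[3]=1+1=2, deg[4]=1+0=1, deg[5]=1+0=1, deg[6]=1+2=3, deg[7]=1+1=2, deg[8]=1+1=2, deg[9]=1+0=1, deg[10]=1+2=3

Answer: 1 2 2 1 1 3 2 2 1 3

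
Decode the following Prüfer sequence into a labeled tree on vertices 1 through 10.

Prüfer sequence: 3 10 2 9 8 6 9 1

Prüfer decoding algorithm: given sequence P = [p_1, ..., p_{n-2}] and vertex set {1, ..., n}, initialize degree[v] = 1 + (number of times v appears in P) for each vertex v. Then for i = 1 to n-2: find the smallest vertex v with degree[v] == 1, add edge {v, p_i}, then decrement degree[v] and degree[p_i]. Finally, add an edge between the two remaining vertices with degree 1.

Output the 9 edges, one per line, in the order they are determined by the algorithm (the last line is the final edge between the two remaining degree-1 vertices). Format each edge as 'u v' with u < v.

Initial degrees: {1:2, 2:2, 3:2, 4:1, 5:1, 6:2, 7:1, 8:2, 9:3, 10:2}
Step 1: smallest deg-1 vertex = 4, p_1 = 3. Add edge {3,4}. Now deg[4]=0, deg[3]=1.
Step 2: smallest deg-1 vertex = 3, p_2 = 10. Add edge {3,10}. Now deg[3]=0, deg[10]=1.
Step 3: smallest deg-1 vertex = 5, p_3 = 2. Add edge {2,5}. Now deg[5]=0, deg[2]=1.
Step 4: smallest deg-1 vertex = 2, p_4 = 9. Add edge {2,9}. Now deg[2]=0, deg[9]=2.
Step 5: smallest deg-1 vertex = 7, p_5 = 8. Add edge {7,8}. Now deg[7]=0, deg[8]=1.
Step 6: smallest deg-1 vertex = 8, p_6 = 6. Add edge {6,8}. Now deg[8]=0, deg[6]=1.
Step 7: smallest deg-1 vertex = 6, p_7 = 9. Add edge {6,9}. Now deg[6]=0, deg[9]=1.
Step 8: smallest deg-1 vertex = 9, p_8 = 1. Add edge {1,9}. Now deg[9]=0, deg[1]=1.
Final: two remaining deg-1 vertices are 1, 10. Add edge {1,10}.

Answer: 3 4
3 10
2 5
2 9
7 8
6 8
6 9
1 9
1 10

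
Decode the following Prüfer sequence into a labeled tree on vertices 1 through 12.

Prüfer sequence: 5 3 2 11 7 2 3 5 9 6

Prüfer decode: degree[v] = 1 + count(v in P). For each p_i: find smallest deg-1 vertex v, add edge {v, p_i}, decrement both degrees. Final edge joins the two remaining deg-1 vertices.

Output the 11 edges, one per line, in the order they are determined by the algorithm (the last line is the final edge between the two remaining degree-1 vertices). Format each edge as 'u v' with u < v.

Answer: 1 5
3 4
2 8
10 11
7 11
2 7
2 3
3 5
5 9
6 9
6 12

Derivation:
Initial degrees: {1:1, 2:3, 3:3, 4:1, 5:3, 6:2, 7:2, 8:1, 9:2, 10:1, 11:2, 12:1}
Step 1: smallest deg-1 vertex = 1, p_1 = 5. Add edge {1,5}. Now deg[1]=0, deg[5]=2.
Step 2: smallest deg-1 vertex = 4, p_2 = 3. Add edge {3,4}. Now deg[4]=0, deg[3]=2.
Step 3: smallest deg-1 vertex = 8, p_3 = 2. Add edge {2,8}. Now deg[8]=0, deg[2]=2.
Step 4: smallest deg-1 vertex = 10, p_4 = 11. Add edge {10,11}. Now deg[10]=0, deg[11]=1.
Step 5: smallest deg-1 vertex = 11, p_5 = 7. Add edge {7,11}. Now deg[11]=0, deg[7]=1.
Step 6: smallest deg-1 vertex = 7, p_6 = 2. Add edge {2,7}. Now deg[7]=0, deg[2]=1.
Step 7: smallest deg-1 vertex = 2, p_7 = 3. Add edge {2,3}. Now deg[2]=0, deg[3]=1.
Step 8: smallest deg-1 vertex = 3, p_8 = 5. Add edge {3,5}. Now deg[3]=0, deg[5]=1.
Step 9: smallest deg-1 vertex = 5, p_9 = 9. Add edge {5,9}. Now deg[5]=0, deg[9]=1.
Step 10: smallest deg-1 vertex = 9, p_10 = 6. Add edge {6,9}. Now deg[9]=0, deg[6]=1.
Final: two remaining deg-1 vertices are 6, 12. Add edge {6,12}.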